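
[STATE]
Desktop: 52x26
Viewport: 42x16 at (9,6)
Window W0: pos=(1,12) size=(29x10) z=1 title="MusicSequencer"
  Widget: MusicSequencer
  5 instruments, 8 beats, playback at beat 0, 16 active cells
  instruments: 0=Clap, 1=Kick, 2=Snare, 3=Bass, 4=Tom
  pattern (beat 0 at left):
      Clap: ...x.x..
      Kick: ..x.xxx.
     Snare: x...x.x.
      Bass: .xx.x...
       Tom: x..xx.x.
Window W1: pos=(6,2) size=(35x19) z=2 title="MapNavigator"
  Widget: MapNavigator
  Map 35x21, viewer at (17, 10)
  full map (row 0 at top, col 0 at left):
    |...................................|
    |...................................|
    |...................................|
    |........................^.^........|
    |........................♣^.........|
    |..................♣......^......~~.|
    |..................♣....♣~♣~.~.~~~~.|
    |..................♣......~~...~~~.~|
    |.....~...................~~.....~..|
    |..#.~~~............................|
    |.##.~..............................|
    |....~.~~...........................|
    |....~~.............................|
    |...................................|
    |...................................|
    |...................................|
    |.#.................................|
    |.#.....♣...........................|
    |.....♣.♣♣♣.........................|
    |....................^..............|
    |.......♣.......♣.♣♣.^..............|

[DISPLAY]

.....................♣^........┃          
...............♣......^......~~┃          
...............♣....♣~♣~.~.~~~~┃          
...............♣......~~...~~~.┃          
..~...................~~.....~.┃          
.~~~...........................┃          
.~............@................┃          
.~.~~..........................┃          
.~~............................┃          
...............................┃          
...............................┃          
...............................┃          
...............................┃          
....♣..........................┃          
━━━━━━━━━━━━━━━━━━━━━━━━━━━━━━━┛          
━━━━━━━━━━━━━━━━━━━━┛                     


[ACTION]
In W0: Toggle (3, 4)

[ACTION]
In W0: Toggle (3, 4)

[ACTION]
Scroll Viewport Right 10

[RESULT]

....................♣^........┃           
..............♣......^......~~┃           
..............♣....♣~♣~.~.~~~~┃           
..............♣......~~...~~~.┃           
.~...................~~.....~.┃           
~~~...........................┃           
~............@................┃           
~.~~..........................┃           
~~............................┃           
..............................┃           
..............................┃           
..............................┃           
..............................┃           
...♣..........................┃           
━━━━━━━━━━━━━━━━━━━━━━━━━━━━━━┛           
━━━━━━━━━━━━━━━━━━━┛                      


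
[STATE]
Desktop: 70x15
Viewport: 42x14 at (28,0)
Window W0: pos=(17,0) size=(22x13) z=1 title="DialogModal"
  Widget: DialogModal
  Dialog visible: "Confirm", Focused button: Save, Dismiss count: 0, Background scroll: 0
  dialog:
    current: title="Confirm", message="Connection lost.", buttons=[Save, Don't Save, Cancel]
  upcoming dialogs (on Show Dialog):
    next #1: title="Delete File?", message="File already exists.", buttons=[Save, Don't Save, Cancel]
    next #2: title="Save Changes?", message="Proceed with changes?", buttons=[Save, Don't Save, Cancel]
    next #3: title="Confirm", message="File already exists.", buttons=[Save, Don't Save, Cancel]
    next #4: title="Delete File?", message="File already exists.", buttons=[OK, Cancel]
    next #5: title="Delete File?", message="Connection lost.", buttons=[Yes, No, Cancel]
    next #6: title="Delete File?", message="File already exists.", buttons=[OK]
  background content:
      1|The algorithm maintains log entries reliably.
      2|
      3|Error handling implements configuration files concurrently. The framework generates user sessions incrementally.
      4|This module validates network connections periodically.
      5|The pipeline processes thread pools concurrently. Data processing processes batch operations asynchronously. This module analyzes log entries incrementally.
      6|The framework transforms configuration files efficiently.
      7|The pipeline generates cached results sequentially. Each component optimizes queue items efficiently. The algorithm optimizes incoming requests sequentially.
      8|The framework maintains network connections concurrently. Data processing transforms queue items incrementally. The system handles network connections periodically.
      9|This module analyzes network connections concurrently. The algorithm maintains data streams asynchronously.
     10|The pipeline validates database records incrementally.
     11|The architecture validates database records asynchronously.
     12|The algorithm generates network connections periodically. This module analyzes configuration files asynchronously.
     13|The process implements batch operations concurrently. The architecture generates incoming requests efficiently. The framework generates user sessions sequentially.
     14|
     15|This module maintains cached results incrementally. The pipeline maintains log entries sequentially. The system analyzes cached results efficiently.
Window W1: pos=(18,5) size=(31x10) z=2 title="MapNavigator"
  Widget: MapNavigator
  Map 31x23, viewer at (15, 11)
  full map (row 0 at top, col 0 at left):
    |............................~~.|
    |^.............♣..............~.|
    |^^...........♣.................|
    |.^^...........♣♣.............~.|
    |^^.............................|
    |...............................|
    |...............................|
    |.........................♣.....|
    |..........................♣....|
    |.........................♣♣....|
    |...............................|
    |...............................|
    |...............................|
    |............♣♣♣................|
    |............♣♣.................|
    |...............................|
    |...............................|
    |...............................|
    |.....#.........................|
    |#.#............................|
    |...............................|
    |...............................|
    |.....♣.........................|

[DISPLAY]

━━━━━━━━━━┓                               
al        ┃                               
──────────┨                               
thm mainta┃                               
          ┃                               
━━━━━━━━━━━━━━━━━━━━┓                     
ator                ┃                     
────────────────────┨                     
................♣...┃                     
...............♣♣...┃                     
....................┃                     
.....@..............┃                     
....................┃                     
..♣♣♣...............┃                     


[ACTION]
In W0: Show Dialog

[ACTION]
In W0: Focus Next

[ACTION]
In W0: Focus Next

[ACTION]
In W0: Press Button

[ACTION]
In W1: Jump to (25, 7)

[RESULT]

━━━━━━━━━━┓                               
al        ┃                               
──────────┨                               
thm mainta┃                               
          ┃                               
━━━━━━━━━━━━━━━━━━━━┓                     
ator                ┃                     
────────────────────┨                     
...........         ┃                     
...........         ┃                     
...........         ┃                     
.....@.....         ┃                     
......♣....         ┃                     
.....♣♣....         ┃                     


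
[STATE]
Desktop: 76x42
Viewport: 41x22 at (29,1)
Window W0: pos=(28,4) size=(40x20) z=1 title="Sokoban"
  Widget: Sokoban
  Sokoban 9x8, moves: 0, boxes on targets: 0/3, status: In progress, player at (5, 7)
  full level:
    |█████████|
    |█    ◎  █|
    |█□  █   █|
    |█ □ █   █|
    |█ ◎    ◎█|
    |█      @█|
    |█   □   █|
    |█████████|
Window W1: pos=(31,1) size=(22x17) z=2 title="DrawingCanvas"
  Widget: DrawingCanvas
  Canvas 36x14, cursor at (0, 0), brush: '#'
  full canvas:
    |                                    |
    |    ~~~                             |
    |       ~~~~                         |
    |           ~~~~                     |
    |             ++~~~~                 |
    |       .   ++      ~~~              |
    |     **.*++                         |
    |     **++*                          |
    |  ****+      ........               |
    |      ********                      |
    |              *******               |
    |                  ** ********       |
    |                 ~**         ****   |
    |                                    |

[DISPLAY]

  ┏━━━━━━━━━━━━━━━━━━━━┓                 
  ┃ DrawingCanvas      ┃                 
  ┠────────────────────┨                 
━━┃+                   ┃━━━━━━━━━━━━━━┓  
 S┃    ~~~             ┃              ┃  
──┃       ~~~~         ┃──────────────┨  
██┃           ~~~~     ┃              ┃  
█ ┃             ++~~~~ ┃              ┃  
█□┃       .   ++      ~┃              ┃  
█ ┃     **.*++         ┃              ┃  
█ ┃     **++*          ┃              ┃  
█ ┃  ****+      .......┃              ┃  
█ ┃      ********      ┃              ┃  
██┃              ******┃              ┃  
Mo┃                  **┃              ┃  
  ┃                 ~**┃              ┃  
  ┗━━━━━━━━━━━━━━━━━━━━┛              ┃  
                                      ┃  
                                      ┃  
                                      ┃  
                                      ┃  
                                      ┃  


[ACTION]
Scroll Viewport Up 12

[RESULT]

                                         
  ┏━━━━━━━━━━━━━━━━━━━━┓                 
  ┃ DrawingCanvas      ┃                 
  ┠────────────────────┨                 
━━┃+                   ┃━━━━━━━━━━━━━━┓  
 S┃    ~~~             ┃              ┃  
──┃       ~~~~         ┃──────────────┨  
██┃           ~~~~     ┃              ┃  
█ ┃             ++~~~~ ┃              ┃  
█□┃       .   ++      ~┃              ┃  
█ ┃     **.*++         ┃              ┃  
█ ┃     **++*          ┃              ┃  
█ ┃  ****+      .......┃              ┃  
█ ┃      ********      ┃              ┃  
██┃              ******┃              ┃  
Mo┃                  **┃              ┃  
  ┃                 ~**┃              ┃  
  ┗━━━━━━━━━━━━━━━━━━━━┛              ┃  
                                      ┃  
                                      ┃  
                                      ┃  
                                      ┃  


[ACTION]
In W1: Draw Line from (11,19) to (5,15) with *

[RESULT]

                                         
  ┏━━━━━━━━━━━━━━━━━━━━┓                 
  ┃ DrawingCanvas      ┃                 
  ┠────────────────────┨                 
━━┃+                   ┃━━━━━━━━━━━━━━┓  
 S┃    ~~~             ┃              ┃  
──┃       ~~~~         ┃──────────────┨  
██┃           ~~~~     ┃              ┃  
█ ┃             ++~~~~ ┃              ┃  
█□┃       .   ++  *   ~┃              ┃  
█ ┃     **.*++     *   ┃              ┃  
█ ┃     **++*      *   ┃              ┃  
█ ┃  ****+      ....*..┃              ┃  
█ ┃      ********    * ┃              ┃  
██┃              ******┃              ┃  
Mo┃                  **┃              ┃  
  ┃                 ~**┃              ┃  
  ┗━━━━━━━━━━━━━━━━━━━━┛              ┃  
                                      ┃  
                                      ┃  
                                      ┃  
                                      ┃  


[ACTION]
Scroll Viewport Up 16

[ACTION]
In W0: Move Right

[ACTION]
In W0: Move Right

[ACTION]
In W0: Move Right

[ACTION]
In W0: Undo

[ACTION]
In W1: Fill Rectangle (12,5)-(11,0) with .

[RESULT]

                                         
  ┏━━━━━━━━━━━━━━━━━━━━┓                 
  ┃ DrawingCanvas      ┃                 
  ┠────────────────────┨                 
━━┃+                   ┃━━━━━━━━━━━━━━┓  
 S┃    ~~~             ┃              ┃  
──┃       ~~~~         ┃──────────────┨  
██┃           ~~~~     ┃              ┃  
█ ┃             ++~~~~ ┃              ┃  
█□┃       .   ++  *   ~┃              ┃  
█ ┃     **.*++     *   ┃              ┃  
█ ┃     **++*      *   ┃              ┃  
█ ┃  ****+      ....*..┃              ┃  
█ ┃      ********    * ┃              ┃  
██┃              ******┃              ┃  
Mo┃......            **┃              ┃  
  ┃......           ~**┃              ┃  
  ┗━━━━━━━━━━━━━━━━━━━━┛              ┃  
                                      ┃  
                                      ┃  
                                      ┃  
                                      ┃  


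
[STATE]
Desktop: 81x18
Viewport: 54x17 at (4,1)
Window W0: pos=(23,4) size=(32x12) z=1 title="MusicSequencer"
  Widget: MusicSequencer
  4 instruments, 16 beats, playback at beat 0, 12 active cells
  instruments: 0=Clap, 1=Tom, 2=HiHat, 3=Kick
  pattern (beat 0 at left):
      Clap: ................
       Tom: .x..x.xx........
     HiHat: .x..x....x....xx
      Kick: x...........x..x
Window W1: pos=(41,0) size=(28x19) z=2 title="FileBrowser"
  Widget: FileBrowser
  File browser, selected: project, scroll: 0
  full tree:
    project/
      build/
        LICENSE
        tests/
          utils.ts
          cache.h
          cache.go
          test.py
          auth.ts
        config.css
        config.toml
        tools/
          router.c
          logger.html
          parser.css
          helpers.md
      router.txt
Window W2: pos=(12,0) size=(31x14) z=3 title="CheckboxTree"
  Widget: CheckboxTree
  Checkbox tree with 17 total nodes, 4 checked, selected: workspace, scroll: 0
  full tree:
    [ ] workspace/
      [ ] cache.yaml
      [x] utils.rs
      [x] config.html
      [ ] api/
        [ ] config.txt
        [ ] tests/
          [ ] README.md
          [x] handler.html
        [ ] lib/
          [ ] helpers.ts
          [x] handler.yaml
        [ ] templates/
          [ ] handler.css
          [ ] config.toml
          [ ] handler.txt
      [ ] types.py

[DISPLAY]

        ┃ CheckboxTree                ┃FileBrowser    
        ┠─────────────────────────────┨───────────────
        ┃>[-] workspace/              ┃ [-] project/  
        ┃   [ ] cache.yaml            ┃   [+] build/  
        ┃   [x] utils.rs              ┃   router.txt  
        ┃   [x] config.html           ┃               
        ┃   [-] api/                  ┃               
        ┃     [ ] config.txt          ┃               
        ┃     [-] tests/              ┃               
        ┃       [ ] README.md         ┃               
        ┃       [x] handler.html      ┃               
        ┃     [-] lib/                ┃               
        ┗━━━━━━━━━━━━━━━━━━━━━━━━━━━━━┛               
                   ┃                 ┃                
                   ┗━━━━━━━━━━━━━━━━━┃                
                                     ┃                
                                     ┃                


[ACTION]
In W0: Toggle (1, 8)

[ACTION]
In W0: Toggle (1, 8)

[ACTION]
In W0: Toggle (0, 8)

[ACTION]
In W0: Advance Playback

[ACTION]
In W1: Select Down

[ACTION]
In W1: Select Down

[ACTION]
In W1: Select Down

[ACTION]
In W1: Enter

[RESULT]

        ┃ CheckboxTree                ┃FileBrowser    
        ┠─────────────────────────────┨───────────────
        ┃>[-] workspace/              ┃ [-] project/  
        ┃   [ ] cache.yaml            ┃   [+] build/  
        ┃   [x] utils.rs              ┃ > router.txt  
        ┃   [x] config.html           ┃               
        ┃   [-] api/                  ┃               
        ┃     [ ] config.txt          ┃               
        ┃     [-] tests/              ┃               
        ┃       [ ] README.md         ┃               
        ┃       [x] handler.html      ┃               
        ┃     [-] lib/                ┃               
        ┗━━━━━━━━━━━━━━━━━━━━━━━━━━━━━┛               
                   ┃                 ┃                
                   ┗━━━━━━━━━━━━━━━━━┃                
                                     ┃                
                                     ┃                


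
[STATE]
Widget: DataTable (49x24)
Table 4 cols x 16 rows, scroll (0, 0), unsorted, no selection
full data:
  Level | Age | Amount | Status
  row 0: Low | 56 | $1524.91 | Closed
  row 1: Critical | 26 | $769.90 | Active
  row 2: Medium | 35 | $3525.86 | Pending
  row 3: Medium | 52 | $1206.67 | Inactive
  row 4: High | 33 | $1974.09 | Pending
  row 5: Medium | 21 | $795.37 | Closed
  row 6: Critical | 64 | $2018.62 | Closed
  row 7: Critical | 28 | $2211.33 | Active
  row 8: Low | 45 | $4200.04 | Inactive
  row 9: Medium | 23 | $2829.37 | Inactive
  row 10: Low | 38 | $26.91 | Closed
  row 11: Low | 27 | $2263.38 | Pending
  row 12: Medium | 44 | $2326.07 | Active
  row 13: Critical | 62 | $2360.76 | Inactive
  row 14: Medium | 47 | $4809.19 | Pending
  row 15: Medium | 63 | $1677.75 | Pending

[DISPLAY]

Level   │Age│Amount  │Status                     
────────┼───┼────────┼────────                   
Low     │56 │$1524.91│Closed                     
Critical│26 │$769.90 │Active                     
Medium  │35 │$3525.86│Pending                    
Medium  │52 │$1206.67│Inactive                   
High    │33 │$1974.09│Pending                    
Medium  │21 │$795.37 │Closed                     
Critical│64 │$2018.62│Closed                     
Critical│28 │$2211.33│Active                     
Low     │45 │$4200.04│Inactive                   
Medium  │23 │$2829.37│Inactive                   
Low     │38 │$26.91  │Closed                     
Low     │27 │$2263.38│Pending                    
Medium  │44 │$2326.07│Active                     
Critical│62 │$2360.76│Inactive                   
Medium  │47 │$4809.19│Pending                    
Medium  │63 │$1677.75│Pending                    
                                                 
                                                 
                                                 
                                                 
                                                 
                                                 


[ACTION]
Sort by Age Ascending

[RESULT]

Level   │Ag▲│Amount  │Status                     
────────┼───┼────────┼────────                   
Medium  │21 │$795.37 │Closed                     
Medium  │23 │$2829.37│Inactive                   
Critical│26 │$769.90 │Active                     
Low     │27 │$2263.38│Pending                    
Critical│28 │$2211.33│Active                     
High    │33 │$1974.09│Pending                    
Medium  │35 │$3525.86│Pending                    
Low     │38 │$26.91  │Closed                     
Medium  │44 │$2326.07│Active                     
Low     │45 │$4200.04│Inactive                   
Medium  │47 │$4809.19│Pending                    
Medium  │52 │$1206.67│Inactive                   
Low     │56 │$1524.91│Closed                     
Critical│62 │$2360.76│Inactive                   
Medium  │63 │$1677.75│Pending                    
Critical│64 │$2018.62│Closed                     
                                                 
                                                 
                                                 
                                                 
                                                 
                                                 


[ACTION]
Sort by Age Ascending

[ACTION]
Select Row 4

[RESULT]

Level   │Ag▲│Amount  │Status                     
────────┼───┼────────┼────────                   
Medium  │21 │$795.37 │Closed                     
Medium  │23 │$2829.37│Inactive                   
Critical│26 │$769.90 │Active                     
Low     │27 │$2263.38│Pending                    
>ritical│28 │$2211.33│Active                     
High    │33 │$1974.09│Pending                    
Medium  │35 │$3525.86│Pending                    
Low     │38 │$26.91  │Closed                     
Medium  │44 │$2326.07│Active                     
Low     │45 │$4200.04│Inactive                   
Medium  │47 │$4809.19│Pending                    
Medium  │52 │$1206.67│Inactive                   
Low     │56 │$1524.91│Closed                     
Critical│62 │$2360.76│Inactive                   
Medium  │63 │$1677.75│Pending                    
Critical│64 │$2018.62│Closed                     
                                                 
                                                 
                                                 
                                                 
                                                 
                                                 


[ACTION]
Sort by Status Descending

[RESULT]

Level   │Age│Amount  │Status ▼                   
────────┼───┼────────┼────────                   
Low     │27 │$2263.38│Pending                    
High    │33 │$1974.09│Pending                    
Medium  │35 │$3525.86│Pending                    
Medium  │47 │$4809.19│Pending                    
>edium  │63 │$1677.75│Pending                    
Medium  │23 │$2829.37│Inactive                   
Low     │45 │$4200.04│Inactive                   
Medium  │52 │$1206.67│Inactive                   
Critical│62 │$2360.76│Inactive                   
Medium  │21 │$795.37 │Closed                     
Low     │38 │$26.91  │Closed                     
Low     │56 │$1524.91│Closed                     
Critical│64 │$2018.62│Closed                     
Critical│26 │$769.90 │Active                     
Critical│28 │$2211.33│Active                     
Medium  │44 │$2326.07│Active                     
                                                 
                                                 
                                                 
                                                 
                                                 
                                                 


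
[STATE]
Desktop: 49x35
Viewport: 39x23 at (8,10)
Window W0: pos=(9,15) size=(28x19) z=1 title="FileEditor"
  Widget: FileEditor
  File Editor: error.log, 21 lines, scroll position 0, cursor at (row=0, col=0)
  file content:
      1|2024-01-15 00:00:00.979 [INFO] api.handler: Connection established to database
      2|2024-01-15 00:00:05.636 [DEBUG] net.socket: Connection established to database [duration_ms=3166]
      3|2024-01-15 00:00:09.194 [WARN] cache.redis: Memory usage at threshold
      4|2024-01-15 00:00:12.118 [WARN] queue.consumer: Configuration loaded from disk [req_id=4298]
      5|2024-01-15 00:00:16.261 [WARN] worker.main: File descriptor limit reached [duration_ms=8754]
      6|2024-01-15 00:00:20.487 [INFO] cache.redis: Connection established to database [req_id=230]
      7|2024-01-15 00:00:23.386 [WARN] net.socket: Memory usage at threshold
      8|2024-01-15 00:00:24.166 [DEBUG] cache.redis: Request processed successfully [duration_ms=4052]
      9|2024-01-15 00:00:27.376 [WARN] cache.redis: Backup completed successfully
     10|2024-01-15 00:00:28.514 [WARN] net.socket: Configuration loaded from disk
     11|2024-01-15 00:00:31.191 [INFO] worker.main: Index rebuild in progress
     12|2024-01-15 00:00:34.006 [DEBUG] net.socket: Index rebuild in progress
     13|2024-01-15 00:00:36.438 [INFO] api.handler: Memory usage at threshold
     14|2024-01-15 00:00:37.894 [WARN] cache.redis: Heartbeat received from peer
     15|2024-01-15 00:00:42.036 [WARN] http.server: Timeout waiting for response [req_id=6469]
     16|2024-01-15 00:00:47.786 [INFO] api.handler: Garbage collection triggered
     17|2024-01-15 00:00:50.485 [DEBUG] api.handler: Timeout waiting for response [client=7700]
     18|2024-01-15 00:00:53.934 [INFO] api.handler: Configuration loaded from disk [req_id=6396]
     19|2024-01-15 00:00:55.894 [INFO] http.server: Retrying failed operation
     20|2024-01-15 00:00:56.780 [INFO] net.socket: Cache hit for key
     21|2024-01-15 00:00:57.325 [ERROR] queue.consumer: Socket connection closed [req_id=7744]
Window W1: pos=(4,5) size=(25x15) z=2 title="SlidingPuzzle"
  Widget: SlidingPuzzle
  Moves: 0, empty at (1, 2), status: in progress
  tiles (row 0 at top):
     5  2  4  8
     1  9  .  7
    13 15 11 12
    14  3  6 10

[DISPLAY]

──┼────┼────┼────┤  ┃                  
1 │  9 │    │  7 │  ┃                  
──┼────┼────┼────┤  ┃                  
3 │ 15 │ 11 │ 12 │  ┃                  
──┼────┼────┼────┤  ┃                  
4 │  3 │  6 │ 10 │  ┃━━━━━━━┓          
──┴────┴────┴────┘  ┃       ┃          
es: 0               ┃───────┨          
                    ┃.979 [▲┃          
━━━━━━━━━━━━━━━━━━━━┛.636 [█┃          
 ┃2024-01-15 00:00:09.194 [░┃          
 ┃2024-01-15 00:00:12.118 [░┃          
 ┃2024-01-15 00:00:16.261 [░┃          
 ┃2024-01-15 00:00:20.487 [░┃          
 ┃2024-01-15 00:00:23.386 [░┃          
 ┃2024-01-15 00:00:24.166 [░┃          
 ┃2024-01-15 00:00:27.376 [░┃          
 ┃2024-01-15 00:00:28.514 [░┃          
 ┃2024-01-15 00:00:31.191 [░┃          
 ┃2024-01-15 00:00:34.006 [░┃          
 ┃2024-01-15 00:00:36.438 [░┃          
 ┃2024-01-15 00:00:37.894 [░┃          
 ┃2024-01-15 00:00:42.036 [▼┃          


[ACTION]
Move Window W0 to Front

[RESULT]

──┼────┼────┼────┤  ┃                  
1 │  9 │    │  7 │  ┃                  
──┼────┼────┼────┤  ┃                  
3 │ 15 │ 11 │ 12 │  ┃                  
──┼────┼────┼────┤  ┃                  
4┏━━━━━━━━━━━━━━━━━━━━━━━━━━┓          
─┃ FileEditor               ┃          
e┠──────────────────────────┨          
 ┃█024-01-15 00:00:00.979 [▲┃          
━┃2024-01-15 00:00:05.636 [█┃          
 ┃2024-01-15 00:00:09.194 [░┃          
 ┃2024-01-15 00:00:12.118 [░┃          
 ┃2024-01-15 00:00:16.261 [░┃          
 ┃2024-01-15 00:00:20.487 [░┃          
 ┃2024-01-15 00:00:23.386 [░┃          
 ┃2024-01-15 00:00:24.166 [░┃          
 ┃2024-01-15 00:00:27.376 [░┃          
 ┃2024-01-15 00:00:28.514 [░┃          
 ┃2024-01-15 00:00:31.191 [░┃          
 ┃2024-01-15 00:00:34.006 [░┃          
 ┃2024-01-15 00:00:36.438 [░┃          
 ┃2024-01-15 00:00:37.894 [░┃          
 ┃2024-01-15 00:00:42.036 [▼┃          


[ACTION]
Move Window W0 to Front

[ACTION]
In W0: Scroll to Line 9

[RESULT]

──┼────┼────┼────┤  ┃                  
1 │  9 │    │  7 │  ┃                  
──┼────┼────┼────┤  ┃                  
3 │ 15 │ 11 │ 12 │  ┃                  
──┼────┼────┼────┤  ┃                  
4┏━━━━━━━━━━━━━━━━━━━━━━━━━━┓          
─┃ FileEditor               ┃          
e┠──────────────────────────┨          
 ┃2024-01-15 00:00:23.386 [▲┃          
━┃2024-01-15 00:00:24.166 [░┃          
 ┃2024-01-15 00:00:27.376 [░┃          
 ┃2024-01-15 00:00:28.514 [░┃          
 ┃2024-01-15 00:00:31.191 [░┃          
 ┃2024-01-15 00:00:34.006 [░┃          
 ┃2024-01-15 00:00:36.438 [░┃          
 ┃2024-01-15 00:00:37.894 [░┃          
 ┃2024-01-15 00:00:42.036 [░┃          
 ┃2024-01-15 00:00:47.786 [░┃          
 ┃2024-01-15 00:00:50.485 [░┃          
 ┃2024-01-15 00:00:53.934 [░┃          
 ┃2024-01-15 00:00:55.894 [░┃          
 ┃2024-01-15 00:00:56.780 [█┃          
 ┃2024-01-15 00:00:57.325 [▼┃          


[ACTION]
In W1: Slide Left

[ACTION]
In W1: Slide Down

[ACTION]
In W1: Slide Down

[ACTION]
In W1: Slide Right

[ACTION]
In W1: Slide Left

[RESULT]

──┼────┼────┼────┤  ┃                  
1 │  9 │  7 │  8 │  ┃                  
──┼────┼────┼────┤  ┃                  
3 │ 15 │ 11 │ 12 │  ┃                  
──┼────┼────┼────┤  ┃                  
4┏━━━━━━━━━━━━━━━━━━━━━━━━━━┓          
─┃ FileEditor               ┃          
e┠──────────────────────────┨          
 ┃2024-01-15 00:00:23.386 [▲┃          
━┃2024-01-15 00:00:24.166 [░┃          
 ┃2024-01-15 00:00:27.376 [░┃          
 ┃2024-01-15 00:00:28.514 [░┃          
 ┃2024-01-15 00:00:31.191 [░┃          
 ┃2024-01-15 00:00:34.006 [░┃          
 ┃2024-01-15 00:00:36.438 [░┃          
 ┃2024-01-15 00:00:37.894 [░┃          
 ┃2024-01-15 00:00:42.036 [░┃          
 ┃2024-01-15 00:00:47.786 [░┃          
 ┃2024-01-15 00:00:50.485 [░┃          
 ┃2024-01-15 00:00:53.934 [░┃          
 ┃2024-01-15 00:00:55.894 [░┃          
 ┃2024-01-15 00:00:56.780 [█┃          
 ┃2024-01-15 00:00:57.325 [▼┃          


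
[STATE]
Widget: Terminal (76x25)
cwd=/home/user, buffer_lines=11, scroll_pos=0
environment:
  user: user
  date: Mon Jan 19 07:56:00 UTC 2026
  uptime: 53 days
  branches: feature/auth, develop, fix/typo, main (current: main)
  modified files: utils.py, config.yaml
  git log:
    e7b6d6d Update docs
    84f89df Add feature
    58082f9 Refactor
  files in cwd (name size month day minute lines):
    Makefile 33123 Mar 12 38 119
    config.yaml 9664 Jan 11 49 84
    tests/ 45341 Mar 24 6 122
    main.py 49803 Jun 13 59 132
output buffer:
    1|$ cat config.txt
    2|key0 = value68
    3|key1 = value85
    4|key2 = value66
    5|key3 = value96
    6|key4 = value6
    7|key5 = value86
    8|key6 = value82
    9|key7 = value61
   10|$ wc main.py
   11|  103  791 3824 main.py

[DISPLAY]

$ cat config.txt                                                            
key0 = value68                                                              
key1 = value85                                                              
key2 = value66                                                              
key3 = value96                                                              
key4 = value6                                                               
key5 = value86                                                              
key6 = value82                                                              
key7 = value61                                                              
$ wc main.py                                                                
  103  791 3824 main.py                                                     
$ █                                                                         
                                                                            
                                                                            
                                                                            
                                                                            
                                                                            
                                                                            
                                                                            
                                                                            
                                                                            
                                                                            
                                                                            
                                                                            
                                                                            


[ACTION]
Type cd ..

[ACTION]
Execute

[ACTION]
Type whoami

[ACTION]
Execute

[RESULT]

$ cat config.txt                                                            
key0 = value68                                                              
key1 = value85                                                              
key2 = value66                                                              
key3 = value96                                                              
key4 = value6                                                               
key5 = value86                                                              
key6 = value82                                                              
key7 = value61                                                              
$ wc main.py                                                                
  103  791 3824 main.py                                                     
$ cd ..                                                                     
                                                                            
$ whoami                                                                    
user                                                                        
$ █                                                                         
                                                                            
                                                                            
                                                                            
                                                                            
                                                                            
                                                                            
                                                                            
                                                                            
                                                                            


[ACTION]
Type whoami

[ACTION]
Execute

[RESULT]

$ cat config.txt                                                            
key0 = value68                                                              
key1 = value85                                                              
key2 = value66                                                              
key3 = value96                                                              
key4 = value6                                                               
key5 = value86                                                              
key6 = value82                                                              
key7 = value61                                                              
$ wc main.py                                                                
  103  791 3824 main.py                                                     
$ cd ..                                                                     
                                                                            
$ whoami                                                                    
user                                                                        
$ whoami                                                                    
user                                                                        
$ █                                                                         
                                                                            
                                                                            
                                                                            
                                                                            
                                                                            
                                                                            
                                                                            


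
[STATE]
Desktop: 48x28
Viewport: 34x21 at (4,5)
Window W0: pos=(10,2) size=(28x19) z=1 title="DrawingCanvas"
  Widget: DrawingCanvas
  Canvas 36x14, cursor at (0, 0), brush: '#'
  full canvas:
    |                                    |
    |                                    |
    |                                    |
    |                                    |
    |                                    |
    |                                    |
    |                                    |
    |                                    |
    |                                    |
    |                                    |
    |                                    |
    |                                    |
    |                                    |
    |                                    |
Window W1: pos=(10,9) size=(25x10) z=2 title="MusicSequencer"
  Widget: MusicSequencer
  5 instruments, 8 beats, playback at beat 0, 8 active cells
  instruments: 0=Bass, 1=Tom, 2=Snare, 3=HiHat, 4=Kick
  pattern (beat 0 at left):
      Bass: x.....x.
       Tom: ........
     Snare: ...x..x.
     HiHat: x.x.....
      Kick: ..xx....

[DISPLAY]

      ┃+                         ┃
      ┃                          ┃
      ┃                          ┃
      ┃                          ┃
      ┏━━━━━━━━━━━━━━━━━━━━━━━┓  ┃
      ┃ MusicSequencer        ┃  ┃
      ┠───────────────────────┨  ┃
      ┃      ▼1234567         ┃  ┃
      ┃  Bass█·····█·         ┃  ┃
      ┃   Tom········         ┃  ┃
      ┃ Snare···█··█·         ┃  ┃
      ┃ HiHat█·█·····         ┃  ┃
      ┃  Kick··██····         ┃  ┃
      ┗━━━━━━━━━━━━━━━━━━━━━━━┛  ┃
      ┃                          ┃
      ┗━━━━━━━━━━━━━━━━━━━━━━━━━━┛
                                  
                                  
                                  
                                  
                                  


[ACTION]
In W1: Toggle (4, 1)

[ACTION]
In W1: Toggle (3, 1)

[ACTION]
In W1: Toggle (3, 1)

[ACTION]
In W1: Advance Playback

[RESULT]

      ┃+                         ┃
      ┃                          ┃
      ┃                          ┃
      ┃                          ┃
      ┏━━━━━━━━━━━━━━━━━━━━━━━┓  ┃
      ┃ MusicSequencer        ┃  ┃
      ┠───────────────────────┨  ┃
      ┃      0▼234567         ┃  ┃
      ┃  Bass█·····█·         ┃  ┃
      ┃   Tom········         ┃  ┃
      ┃ Snare···█··█·         ┃  ┃
      ┃ HiHat█·█·····         ┃  ┃
      ┃  Kick·███····         ┃  ┃
      ┗━━━━━━━━━━━━━━━━━━━━━━━┛  ┃
      ┃                          ┃
      ┗━━━━━━━━━━━━━━━━━━━━━━━━━━┛
                                  
                                  
                                  
                                  
                                  


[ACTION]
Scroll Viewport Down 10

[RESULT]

      ┃                          ┃
      ┃                          ┃
      ┏━━━━━━━━━━━━━━━━━━━━━━━┓  ┃
      ┃ MusicSequencer        ┃  ┃
      ┠───────────────────────┨  ┃
      ┃      0▼234567         ┃  ┃
      ┃  Bass█·····█·         ┃  ┃
      ┃   Tom········         ┃  ┃
      ┃ Snare···█··█·         ┃  ┃
      ┃ HiHat█·█·····         ┃  ┃
      ┃  Kick·███····         ┃  ┃
      ┗━━━━━━━━━━━━━━━━━━━━━━━┛  ┃
      ┃                          ┃
      ┗━━━━━━━━━━━━━━━━━━━━━━━━━━┛
                                  
                                  
                                  
                                  
                                  
                                  
                                  
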